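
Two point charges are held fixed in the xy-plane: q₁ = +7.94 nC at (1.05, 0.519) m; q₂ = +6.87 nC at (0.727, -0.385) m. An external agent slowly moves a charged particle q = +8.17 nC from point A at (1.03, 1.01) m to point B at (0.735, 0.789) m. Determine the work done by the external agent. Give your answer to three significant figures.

2.95×10⁻⁷ J

For quasistatic motion the external work equals the change in potential energy: W_ext = qΔV = q(V_B − V_A).
At A: distances to the source charges are 0.491 m, 1.43 m; V_A = Σ kqᵢ/rᵢ = 189 V.
At B: distances to the source charges are 0.415 m, 1.17 m; V_B = Σ kqᵢ/rᵢ = 225 V.
ΔV = V_B − V_A = 36.1 V.
W_ext = qΔV = (8.17×10⁻⁹ C)(36.1 V) = 2.95×10⁻⁷ J.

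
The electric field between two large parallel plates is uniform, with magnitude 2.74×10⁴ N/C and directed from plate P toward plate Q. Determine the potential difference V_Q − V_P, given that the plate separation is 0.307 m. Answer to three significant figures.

-8410 V

In a uniform field, potential decreases in the direction of E: ΔV = −E·d for a displacement d parallel to E.
Going from P to Q is a displacement of 0.307 m along the field, so V_Q − V_P = −Ed = -8410 V.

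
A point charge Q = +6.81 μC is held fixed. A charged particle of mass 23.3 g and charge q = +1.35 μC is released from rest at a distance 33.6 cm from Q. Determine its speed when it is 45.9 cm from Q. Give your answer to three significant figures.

2.38 m/s

Only the electrostatic force acts, so mechanical energy is conserved: ½mv² = U₁ − U₂ = kQq(1/r₁ − 1/r₂).
U₁ − U₂ = (8.99×10⁹ N·m²/C²)(6.81×10⁻⁶ C)(1.35×10⁻⁶ C)(1/0.336 − 1/0.459) = 0.0659 J.
v = √(2·0.0659/0.0233) = 2.38 m/s.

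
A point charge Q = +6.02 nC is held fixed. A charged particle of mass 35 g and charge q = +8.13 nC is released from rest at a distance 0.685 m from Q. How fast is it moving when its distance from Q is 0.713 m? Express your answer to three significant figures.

1.20×10⁻³ m/s

Only the electrostatic force acts, so mechanical energy is conserved: ½mv² = U₁ − U₂ = kQq(1/r₁ − 1/r₂).
U₁ − U₂ = (8.99×10⁹ N·m²/C²)(6.02×10⁻⁹ C)(8.13×10⁻⁹ C)(1/0.685 − 1/0.713) = 2.52×10⁻⁸ J.
v = √(2·2.52×10⁻⁸/0.0350) = 1.20×10⁻³ m/s.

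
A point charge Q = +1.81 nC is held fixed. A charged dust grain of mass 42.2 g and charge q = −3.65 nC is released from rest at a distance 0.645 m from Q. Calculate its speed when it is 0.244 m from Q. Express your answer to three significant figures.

Only the electrostatic force acts, so mechanical energy is conserved: ½mv² = U₁ − U₂ = kQq(1/r₁ − 1/r₂).
U₁ − U₂ = (8.99×10⁹ N·m²/C²)(1.81×10⁻⁹ C)(-3.65×10⁻⁹ C)(1/0.645 − 1/0.244) = 1.51×10⁻⁷ J.
v = √(2·1.51×10⁻⁷/0.0422) = 2.68×10⁻³ m/s.

2.68×10⁻³ m/s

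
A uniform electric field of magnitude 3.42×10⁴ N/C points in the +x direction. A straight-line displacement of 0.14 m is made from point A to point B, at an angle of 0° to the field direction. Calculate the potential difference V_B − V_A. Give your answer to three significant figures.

Only the component of displacement along E changes the potential: ΔV = −E·d·cosθ.
ΔV = −(3.42×10⁴ V/m)(0.140 m)cos0° = -4790 V.

-4790 V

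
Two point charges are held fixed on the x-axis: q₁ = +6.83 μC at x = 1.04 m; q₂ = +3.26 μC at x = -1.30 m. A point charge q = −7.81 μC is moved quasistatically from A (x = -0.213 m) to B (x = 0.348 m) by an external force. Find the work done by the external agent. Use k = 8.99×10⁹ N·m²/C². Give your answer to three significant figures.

-0.239 J

For quasistatic motion the external work equals the change in potential energy: W_ext = qΔV = q(V_B − V_A).
At A: distances to the source charges are 1.25 m, 1.09 m; V_A = Σ kqᵢ/rᵢ = 7.60×10⁴ V.
At B: distances to the source charges are 0.692 m, 1.65 m; V_B = Σ kqᵢ/rᵢ = 1.07×10⁵ V.
ΔV = V_B − V_A = 3.05×10⁴ V.
W_ext = qΔV = (-7.81×10⁻⁶ C)(3.05×10⁴ V) = -0.239 J.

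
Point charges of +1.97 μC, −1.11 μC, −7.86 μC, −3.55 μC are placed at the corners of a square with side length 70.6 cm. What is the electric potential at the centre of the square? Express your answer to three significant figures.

-1.90×10⁵ V

The total potential is the scalar sum of each charge's contribution, V = Σ kqᵢ/rᵢ.
The distance from each corner to the centre is a√2/2 = 0.499 m.
V = k[(1.97×10⁻⁶)/(0.499) + (-1.11×10⁻⁶)/(0.499) + (-7.86×10⁻⁶)/(0.499) + (-3.55×10⁻⁶)/(0.499)] = -1.90×10⁵ V.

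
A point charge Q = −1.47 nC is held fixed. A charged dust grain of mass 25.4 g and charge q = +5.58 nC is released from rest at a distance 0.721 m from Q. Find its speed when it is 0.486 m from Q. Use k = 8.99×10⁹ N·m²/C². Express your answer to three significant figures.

Only the electrostatic force acts, so mechanical energy is conserved: ½mv² = U₁ − U₂ = kQq(1/r₁ − 1/r₂).
U₁ − U₂ = (8.99×10⁹ N·m²/C²)(-1.47×10⁻⁹ C)(5.58×10⁻⁹ C)(1/0.721 − 1/0.486) = 4.95×10⁻⁸ J.
v = √(2·4.95×10⁻⁸/0.0254) = 1.97×10⁻³ m/s.

1.97×10⁻³ m/s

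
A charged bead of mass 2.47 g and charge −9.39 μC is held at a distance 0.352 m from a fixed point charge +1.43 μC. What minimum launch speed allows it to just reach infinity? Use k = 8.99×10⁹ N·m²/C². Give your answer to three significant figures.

16.7 m/s

To just escape, total mechanical energy must reach zero at infinity: ½mv²_min + U = 0, so ½mv²_min = −U = |kQq|/r.
|U| = |kQq|/r = (8.99×10⁹ N·m²/C²)(1.43×10⁻⁶)(9.39×10⁻⁶)/(0.352) = 0.343 J.
v_min = √(2|U|/m) = √(2·0.343/2.47×10⁻³) = 16.7 m/s.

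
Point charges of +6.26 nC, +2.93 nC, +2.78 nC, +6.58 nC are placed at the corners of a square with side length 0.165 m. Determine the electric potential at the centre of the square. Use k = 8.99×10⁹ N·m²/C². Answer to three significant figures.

1430 V

Electric potential is a scalar, so the contributions from each charge add algebraically: V = Σ kqᵢ/rᵢ.
The distance from each corner to the centre is a√2/2 = 0.117 m.
V = k[(6.26×10⁻⁹)/(0.117) + (2.93×10⁻⁹)/(0.117) + (2.78×10⁻⁹)/(0.117) + (6.58×10⁻⁹)/(0.117)] = 1430 V.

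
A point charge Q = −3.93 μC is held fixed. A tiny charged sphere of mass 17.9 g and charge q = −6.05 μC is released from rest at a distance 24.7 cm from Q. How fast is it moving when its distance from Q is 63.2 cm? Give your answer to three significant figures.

7.67 m/s

Only the electrostatic force acts, so mechanical energy is conserved: ½mv² = U₁ − U₂ = kQq(1/r₁ − 1/r₂).
U₁ − U₂ = (8.99×10⁹ N·m²/C²)(-3.93×10⁻⁶ C)(-6.05×10⁻⁶ C)(1/0.247 − 1/0.632) = 0.527 J.
v = √(2·0.527/0.0179) = 7.67 m/s.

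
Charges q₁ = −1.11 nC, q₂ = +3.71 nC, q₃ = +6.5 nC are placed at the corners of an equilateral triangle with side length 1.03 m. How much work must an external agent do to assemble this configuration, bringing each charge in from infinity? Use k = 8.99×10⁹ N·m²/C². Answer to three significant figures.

The work to assemble the configuration equals its total potential energy, U = Σ kqᵢqⱼ/rᵢⱼ over all pairs.
All three pair separations equal the side length, 1.03 m.
U = (-3.59×10⁻⁸) + (-6.30×10⁻⁸) + (2.10×10⁻⁷) = 1.12×10⁻⁷ J.

1.12×10⁻⁷ J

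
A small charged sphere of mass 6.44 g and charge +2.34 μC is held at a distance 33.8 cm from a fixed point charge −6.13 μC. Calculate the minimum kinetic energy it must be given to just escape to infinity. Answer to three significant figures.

To just escape, total mechanical energy must reach zero at infinity: ½mv²_min + U = 0, so ½mv²_min = −U = |kQq|/r.
|U| = |kQq|/r = (8.99×10⁹ N·m²/C²)(6.13×10⁻⁶)(2.34×10⁻⁶)/(0.338) = 0.382 J.

0.382 J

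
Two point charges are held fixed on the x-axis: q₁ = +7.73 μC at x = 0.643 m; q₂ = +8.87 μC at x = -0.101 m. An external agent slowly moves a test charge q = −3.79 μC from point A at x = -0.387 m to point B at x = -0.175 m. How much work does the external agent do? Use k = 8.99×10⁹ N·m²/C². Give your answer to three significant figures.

-3.09 J

For quasistatic motion the external work equals the change in potential energy: W_ext = qΔV = q(V_B − V_A).
At A: distances to the source charges are 1.03 m, 0.286 m; V_A = Σ kqᵢ/rᵢ = 3.46×10⁵ V.
At B: distances to the source charges are 0.818 m, 0.0740 m; V_B = Σ kqᵢ/rᵢ = 1.16×10⁶ V.
ΔV = V_B − V_A = 8.16×10⁵ V.
W_ext = qΔV = (-3.79×10⁻⁶ C)(8.16×10⁵ V) = -3.09 J.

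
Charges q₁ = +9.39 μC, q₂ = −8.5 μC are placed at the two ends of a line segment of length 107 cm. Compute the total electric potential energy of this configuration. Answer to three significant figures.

The work to assemble the configuration equals its total potential energy, U = Σ kqᵢqⱼ/rᵢⱼ over all pairs.
The separation is r = 1.07 m.
U = (-0.671) = -0.671 J.

-0.671 J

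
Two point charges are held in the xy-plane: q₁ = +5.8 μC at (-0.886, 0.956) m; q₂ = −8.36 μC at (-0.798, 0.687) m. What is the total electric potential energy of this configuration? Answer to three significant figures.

The assembly work is the sum of pairwise potential energies, U = Σ_{i<j} kqᵢqⱼ/rᵢⱼ.
Pair separations: r₁₂ = 0.283 m.
U = (-1.54) = -1.54 J.

-1.54 J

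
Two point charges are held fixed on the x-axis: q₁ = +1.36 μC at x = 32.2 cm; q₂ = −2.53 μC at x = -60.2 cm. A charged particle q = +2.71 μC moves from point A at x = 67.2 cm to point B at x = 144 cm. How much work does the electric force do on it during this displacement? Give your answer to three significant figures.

0.0468 J

The work done by the electric force is W_field = −ΔU = −q(V_B − V_A) = q(V_A − V_B).
At A: distances to the source charges are 0.350 m, 1.27 m; V_A = Σ kqᵢ/rᵢ = 1.71×10⁴ V.
At B: distances to the source charges are 1.12 m, 2.04 m; V_B = Σ kqᵢ/rᵢ = -202 V.
ΔV = V_B − V_A = -1.73×10⁴ V.
W_field = −qΔV = −(2.71×10⁻⁶ C)(-1.73×10⁴ V) = 0.0468 J.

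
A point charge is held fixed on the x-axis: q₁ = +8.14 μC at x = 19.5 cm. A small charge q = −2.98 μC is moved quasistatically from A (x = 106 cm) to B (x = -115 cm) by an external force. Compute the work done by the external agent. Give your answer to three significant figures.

0.0900 J

For quasistatic motion the external work equals the change in potential energy: W_ext = qΔV = q(V_B − V_A).
At A: distance to the source charge is 0.865 m; V_A = kq₁/r = 8.46×10⁴ V.
At B: distance to the source charge is 1.34 m; V_B = kq₁/r = 5.44×10⁴ V.
ΔV = V_B − V_A = -3.02×10⁴ V.
W_ext = qΔV = (-2.98×10⁻⁶ C)(-3.02×10⁴ V) = 0.0900 J.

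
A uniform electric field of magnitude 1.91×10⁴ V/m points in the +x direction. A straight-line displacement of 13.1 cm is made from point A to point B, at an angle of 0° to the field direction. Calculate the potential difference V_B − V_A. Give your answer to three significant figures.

-2500 V

Only the component of displacement along E changes the potential: ΔV = −E·d·cosθ.
ΔV = −(1.91×10⁴ V/m)(0.131 m)cos0° = -2500 V.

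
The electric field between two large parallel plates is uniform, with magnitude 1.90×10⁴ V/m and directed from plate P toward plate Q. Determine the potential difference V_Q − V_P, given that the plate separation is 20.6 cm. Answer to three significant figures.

-3910 V

In a uniform field, potential decreases in the direction of E: ΔV = −E·d for a displacement d parallel to E.
Going from P to Q is a displacement of 20.6 cm along the field, so V_Q − V_P = −Ed = -3910 V.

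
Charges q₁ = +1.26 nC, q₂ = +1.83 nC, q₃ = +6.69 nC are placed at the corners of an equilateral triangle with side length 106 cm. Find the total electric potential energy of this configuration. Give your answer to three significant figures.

The assembly work is the sum of pairwise potential energies, U = Σ_{i<j} kqᵢqⱼ/rᵢⱼ.
All three pair separations equal the side length, 1.06 m.
U = (1.96×10⁻⁸) + (7.15×10⁻⁸) + (1.04×10⁻⁷) = 1.95×10⁻⁷ J.

1.95×10⁻⁷ J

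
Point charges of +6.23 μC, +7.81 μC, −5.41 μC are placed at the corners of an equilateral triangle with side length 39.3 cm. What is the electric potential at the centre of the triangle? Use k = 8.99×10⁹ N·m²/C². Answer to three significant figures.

The total potential is the scalar sum of each charge's contribution, V = Σ kqᵢ/rᵢ.
The distance from each vertex to the centroid is a/√3 = 0.227 m.
V = k[(6.23×10⁻⁶)/(0.227) + (7.81×10⁻⁶)/(0.227) + (-5.41×10⁻⁶)/(0.227)] = 3.42×10⁵ V.

3.42×10⁵ V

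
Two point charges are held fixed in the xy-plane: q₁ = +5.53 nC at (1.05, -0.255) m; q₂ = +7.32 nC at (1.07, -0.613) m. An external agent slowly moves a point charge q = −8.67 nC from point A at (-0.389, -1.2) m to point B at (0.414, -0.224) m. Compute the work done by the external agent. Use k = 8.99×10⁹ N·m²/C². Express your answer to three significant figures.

For quasistatic motion the external work equals the change in potential energy: W_ext = qΔV = q(V_B − V_A).
At A: distances to the source charges are 1.72 m, 1.57 m; V_A = Σ kqᵢ/rᵢ = 70.7 V.
At B: distances to the source charges are 0.637 m, 0.763 m; V_B = Σ kqᵢ/rᵢ = 164 V.
ΔV = V_B − V_A = 93.6 V.
W_ext = qΔV = (-8.67×10⁻⁹ C)(93.6 V) = -8.12×10⁻⁷ J.

-8.12×10⁻⁷ J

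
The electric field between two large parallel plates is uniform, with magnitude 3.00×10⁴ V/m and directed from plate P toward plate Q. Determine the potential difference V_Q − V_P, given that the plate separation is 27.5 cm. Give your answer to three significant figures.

In a uniform field, potential decreases in the direction of E: ΔV = −E·d for a displacement d parallel to E.
Going from P to Q is a displacement of 27.5 cm along the field, so V_Q − V_P = −Ed = -8250 V.

-8250 V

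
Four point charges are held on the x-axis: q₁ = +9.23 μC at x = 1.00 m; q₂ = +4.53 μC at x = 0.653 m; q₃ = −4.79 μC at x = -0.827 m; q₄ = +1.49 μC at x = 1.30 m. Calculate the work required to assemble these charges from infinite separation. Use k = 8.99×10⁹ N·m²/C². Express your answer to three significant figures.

1.21 J

The work to assemble the configuration equals its total potential energy, U = Σ kqᵢqⱼ/rᵢⱼ over all pairs.
Pair separations: r₁₂ = 0.347 m, r₁₃ = 1.83 m, r₁₄ = 0.300 m, r₂₃ = 1.48 m, r₂₄ = 0.647 m, r₃₄ = 2.13 m.
Summing all 6 pair terms gives U = 1.21 J.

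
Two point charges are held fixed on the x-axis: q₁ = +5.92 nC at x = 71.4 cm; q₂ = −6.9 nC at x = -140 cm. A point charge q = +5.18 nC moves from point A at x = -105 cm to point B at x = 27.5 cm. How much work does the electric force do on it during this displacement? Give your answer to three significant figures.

-1.20×10⁻⁶ J

The work done by the electric force is W_field = −ΔU = −q(V_B − V_A) = q(V_A − V_B).
At A: distances to the source charges are 1.76 m, 0.350 m; V_A = Σ kqᵢ/rᵢ = -147 V.
At B: distances to the source charges are 0.439 m, 1.67 m; V_B = Σ kqᵢ/rᵢ = 84.2 V.
ΔV = V_B − V_A = 231 V.
W_field = −qΔV = −(5.18×10⁻⁹ C)(231 V) = -1.20×10⁻⁶ J.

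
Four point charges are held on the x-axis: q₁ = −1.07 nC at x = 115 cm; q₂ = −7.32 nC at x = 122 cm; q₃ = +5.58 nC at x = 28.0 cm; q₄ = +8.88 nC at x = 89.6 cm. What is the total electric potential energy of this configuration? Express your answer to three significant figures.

The work to assemble the configuration equals its total potential energy, U = Σ kqᵢqⱼ/rᵢⱼ over all pairs.
Pair separations: r₁₂ = 0.0700 m, r₁₃ = 0.870 m, r₁₄ = 0.254 m, r₂₃ = 0.940 m, r₂₄ = 0.324 m, r₃₄ = 0.616 m.
Summing all 6 pair terms gives U = -8.63×10⁻⁷ J.

-8.63×10⁻⁷ J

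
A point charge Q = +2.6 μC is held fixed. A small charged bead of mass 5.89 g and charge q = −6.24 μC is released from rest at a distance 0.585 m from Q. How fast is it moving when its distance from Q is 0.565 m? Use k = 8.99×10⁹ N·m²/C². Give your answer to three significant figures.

1.73 m/s

Only the electrostatic force acts, so mechanical energy is conserved: ½mv² = U₁ − U₂ = kQq(1/r₁ − 1/r₂).
U₁ − U₂ = (8.99×10⁹ N·m²/C²)(2.60×10⁻⁶ C)(-6.24×10⁻⁶ C)(1/0.585 − 1/0.565) = 8.83×10⁻³ J.
v = √(2·8.83×10⁻³/5.89×10⁻³) = 1.73 m/s.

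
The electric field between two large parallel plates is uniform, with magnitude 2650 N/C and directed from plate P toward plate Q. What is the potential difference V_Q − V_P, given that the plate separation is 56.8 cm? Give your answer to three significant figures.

In a uniform field, potential decreases in the direction of E: ΔV = −E·d for a displacement d parallel to E.
Going from P to Q is a displacement of 56.8 cm along the field, so V_Q − V_P = −Ed = -1510 V.

-1510 V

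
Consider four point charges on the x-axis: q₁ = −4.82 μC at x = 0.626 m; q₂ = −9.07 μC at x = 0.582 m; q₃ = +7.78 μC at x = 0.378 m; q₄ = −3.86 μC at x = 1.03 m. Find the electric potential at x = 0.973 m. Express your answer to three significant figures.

-8.25×10⁵ V

The total potential is the scalar sum of each charge's contribution, V = Σ kqᵢ/rᵢ.
Distances from the field point to each charge: r₁ = 0.347 m, r₂ = 0.391 m, r₃ = 0.595 m, r₄ = 0.0570 m.
V = k[(-4.82×10⁻⁶)/(0.347) + (-9.07×10⁻⁶)/(0.391) + (7.78×10⁻⁶)/(0.595) + (-3.86×10⁻⁶)/(0.0570)] = -8.25×10⁵ V.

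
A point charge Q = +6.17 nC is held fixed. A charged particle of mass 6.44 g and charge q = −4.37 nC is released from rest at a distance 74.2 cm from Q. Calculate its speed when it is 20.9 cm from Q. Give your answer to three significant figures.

0.0161 m/s

Only the electrostatic force acts, so mechanical energy is conserved: ½mv² = U₁ − U₂ = kQq(1/r₁ − 1/r₂).
U₁ − U₂ = (8.99×10⁹ N·m²/C²)(6.17×10⁻⁹ C)(-4.37×10⁻⁹ C)(1/0.742 − 1/0.209) = 8.33×10⁻⁷ J.
v = √(2·8.33×10⁻⁷/6.44×10⁻³) = 0.0161 m/s.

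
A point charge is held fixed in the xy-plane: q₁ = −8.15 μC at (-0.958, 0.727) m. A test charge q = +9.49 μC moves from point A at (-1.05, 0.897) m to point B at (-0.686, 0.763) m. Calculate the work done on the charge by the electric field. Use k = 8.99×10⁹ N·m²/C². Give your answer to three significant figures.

-1.06 J

The work done by the electric force is W_field = −ΔU = −q(V_B − V_A) = q(V_A − V_B).
At A: distance to the source charge is 0.193 m; V_A = kq₁/r = -3.79×10⁵ V.
At B: distance to the source charge is 0.274 m; V_B = kq₁/r = -2.67×10⁵ V.
ΔV = V_B − V_A = 1.12×10⁵ V.
W_field = −qΔV = −(9.49×10⁻⁶ C)(1.12×10⁵ V) = -1.06 J.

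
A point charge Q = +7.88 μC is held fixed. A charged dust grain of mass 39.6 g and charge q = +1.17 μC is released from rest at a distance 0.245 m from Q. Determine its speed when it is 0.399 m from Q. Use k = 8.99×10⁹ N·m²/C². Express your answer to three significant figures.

Only the electrostatic force acts, so mechanical energy is conserved: ½mv² = U₁ − U₂ = kQq(1/r₁ − 1/r₂).
U₁ − U₂ = (8.99×10⁹ N·m²/C²)(7.88×10⁻⁶ C)(1.17×10⁻⁶ C)(1/0.245 − 1/0.399) = 0.131 J.
v = √(2·0.131/0.0396) = 2.57 m/s.

2.57 m/s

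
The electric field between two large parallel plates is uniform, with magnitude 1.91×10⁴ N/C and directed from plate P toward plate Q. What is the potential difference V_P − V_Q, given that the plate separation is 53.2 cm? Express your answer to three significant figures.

1.02×10⁴ V

In a uniform field, potential decreases in the direction of E: ΔV = −E·d for a displacement d parallel to E.
Going from Q to P is a displacement of 53.2 cm opposite to the field, so V_P − V_Q = +Ed = 1.02×10⁴ V.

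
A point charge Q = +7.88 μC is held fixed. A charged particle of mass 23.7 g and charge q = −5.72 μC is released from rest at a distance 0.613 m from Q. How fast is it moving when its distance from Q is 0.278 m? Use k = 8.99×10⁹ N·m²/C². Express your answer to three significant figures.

8.20 m/s

Only the electrostatic force acts, so mechanical energy is conserved: ½mv² = U₁ − U₂ = kQq(1/r₁ − 1/r₂).
U₁ − U₂ = (8.99×10⁹ N·m²/C²)(7.88×10⁻⁶ C)(-5.72×10⁻⁶ C)(1/0.613 − 1/0.278) = 0.797 J.
v = √(2·0.797/0.0237) = 8.20 m/s.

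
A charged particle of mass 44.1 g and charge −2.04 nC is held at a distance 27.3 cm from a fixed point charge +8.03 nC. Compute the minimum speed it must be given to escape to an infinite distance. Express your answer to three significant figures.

4.95×10⁻³ m/s

To just escape, total mechanical energy must reach zero at infinity: ½mv²_min + U = 0, so ½mv²_min = −U = |kQq|/r.
|U| = |kQq|/r = (8.99×10⁹ N·m²/C²)(8.03×10⁻⁹)(2.04×10⁻⁹)/(0.273) = 5.39×10⁻⁷ J.
v_min = √(2|U|/m) = √(2·5.39×10⁻⁷/0.0441) = 4.95×10⁻³ m/s.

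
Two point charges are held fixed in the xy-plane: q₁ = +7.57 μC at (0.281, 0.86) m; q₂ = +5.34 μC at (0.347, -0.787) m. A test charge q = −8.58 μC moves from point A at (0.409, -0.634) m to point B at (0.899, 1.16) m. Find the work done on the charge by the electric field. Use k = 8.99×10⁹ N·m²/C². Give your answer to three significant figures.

-1.83 J

The work done by the electric force is W_field = −ΔU = −q(V_B − V_A) = q(V_A − V_B).
At A: distances to the source charges are 1.50 m, 0.165 m; V_A = Σ kqᵢ/rᵢ = 3.36×10⁵ V.
At B: distances to the source charges are 0.687 m, 2.02 m; V_B = Σ kqᵢ/rᵢ = 1.23×10⁵ V.
ΔV = V_B − V_A = -2.13×10⁵ V.
W_field = −qΔV = −(-8.58×10⁻⁶ C)(-2.13×10⁵ V) = -1.83 J.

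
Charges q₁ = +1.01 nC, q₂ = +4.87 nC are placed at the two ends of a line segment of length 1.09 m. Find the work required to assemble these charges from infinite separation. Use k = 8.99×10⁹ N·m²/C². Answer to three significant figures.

The work to assemble the configuration equals its total potential energy, U = Σ kqᵢqⱼ/rᵢⱼ over all pairs.
The separation is r = 1.09 m.
U = (4.06×10⁻⁸) = 4.06×10⁻⁸ J.

4.06×10⁻⁸ J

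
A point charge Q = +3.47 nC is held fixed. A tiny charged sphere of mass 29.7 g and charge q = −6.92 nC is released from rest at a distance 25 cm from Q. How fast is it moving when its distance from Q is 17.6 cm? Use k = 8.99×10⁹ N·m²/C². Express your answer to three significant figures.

Only the electrostatic force acts, so mechanical energy is conserved: ½mv² = U₁ − U₂ = kQq(1/r₁ − 1/r₂).
U₁ − U₂ = (8.99×10⁹ N·m²/C²)(3.47×10⁻⁹ C)(-6.92×10⁻⁹ C)(1/0.250 − 1/0.176) = 3.63×10⁻⁷ J.
v = √(2·3.63×10⁻⁷/0.0297) = 4.94×10⁻³ m/s.

4.94×10⁻³ m/s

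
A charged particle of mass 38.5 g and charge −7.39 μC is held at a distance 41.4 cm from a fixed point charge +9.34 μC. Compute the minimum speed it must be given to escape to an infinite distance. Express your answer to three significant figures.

8.82 m/s

To just escape, total mechanical energy must reach zero at infinity: ½mv²_min + U = 0, so ½mv²_min = −U = |kQq|/r.
|U| = |kQq|/r = (8.99×10⁹ N·m²/C²)(9.34×10⁻⁶)(7.39×10⁻⁶)/(0.414) = 1.50 J.
v_min = √(2|U|/m) = √(2·1.50/0.0385) = 8.82 m/s.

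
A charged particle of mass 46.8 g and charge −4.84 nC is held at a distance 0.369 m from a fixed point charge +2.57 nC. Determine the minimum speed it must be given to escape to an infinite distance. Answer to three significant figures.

3.60×10⁻³ m/s

To just escape, total mechanical energy must reach zero at infinity: ½mv²_min + U = 0, so ½mv²_min = −U = |kQq|/r.
|U| = |kQq|/r = (8.99×10⁹ N·m²/C²)(2.57×10⁻⁹)(4.84×10⁻⁹)/(0.369) = 3.03×10⁻⁷ J.
v_min = √(2|U|/m) = √(2·3.03×10⁻⁷/0.0468) = 3.60×10⁻³ m/s.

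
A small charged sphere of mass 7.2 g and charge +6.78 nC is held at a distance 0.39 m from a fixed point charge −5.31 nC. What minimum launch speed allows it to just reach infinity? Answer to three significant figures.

0.0152 m/s

To just escape, total mechanical energy must reach zero at infinity: ½mv²_min + U = 0, so ½mv²_min = −U = |kQq|/r.
|U| = |kQq|/r = (8.99×10⁹ N·m²/C²)(5.31×10⁻⁹)(6.78×10⁻⁹)/(0.390) = 8.30×10⁻⁷ J.
v_min = √(2|U|/m) = √(2·8.30×10⁻⁷/7.20×10⁻³) = 0.0152 m/s.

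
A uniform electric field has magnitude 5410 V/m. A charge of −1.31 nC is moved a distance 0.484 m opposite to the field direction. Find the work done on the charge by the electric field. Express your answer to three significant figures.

The potential change for a displacement 0.484 m opposite to the field direction is ΔV = +Ed = 2620 V.
W_field = −qΔV = 3.43×10⁻⁶ J.

3.43×10⁻⁶ J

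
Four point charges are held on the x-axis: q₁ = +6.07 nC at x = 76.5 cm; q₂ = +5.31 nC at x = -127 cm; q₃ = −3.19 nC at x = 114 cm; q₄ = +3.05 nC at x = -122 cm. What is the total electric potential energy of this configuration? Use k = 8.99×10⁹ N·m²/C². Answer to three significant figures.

2.57×10⁻⁶ J

The work to assemble the configuration equals its total potential energy, U = Σ kqᵢqⱼ/rᵢⱼ over all pairs.
Pair separations: r₁₂ = 2.04 m, r₁₃ = 0.375 m, r₁₄ = 1.98 m, r₂₃ = 2.41 m, r₂₄ = 0.0500 m, r₃₄ = 2.36 m.
Summing all 6 pair terms gives U = 2.57×10⁻⁶ J.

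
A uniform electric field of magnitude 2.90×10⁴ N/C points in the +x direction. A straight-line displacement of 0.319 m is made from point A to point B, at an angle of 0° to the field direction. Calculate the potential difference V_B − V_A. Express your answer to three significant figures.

Only the component of displacement along E changes the potential: ΔV = −E·d·cosθ.
ΔV = −(2.90×10⁴ V/m)(0.319 m)cos0° = -9250 V.

-9250 V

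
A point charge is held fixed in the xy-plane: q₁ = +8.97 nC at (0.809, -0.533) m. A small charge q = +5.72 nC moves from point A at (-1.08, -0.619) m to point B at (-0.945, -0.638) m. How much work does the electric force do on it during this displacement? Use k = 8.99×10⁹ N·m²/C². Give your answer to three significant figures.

The work done by the electric force is W_field = −ΔU = −q(V_B − V_A) = q(V_A − V_B).
At A: distance to the source charge is 1.89 m; V_A = kq₁/r = 42.6 V.
At B: distance to the source charge is 1.76 m; V_B = kq₁/r = 45.9 V.
ΔV = V_B − V_A = 3.25 V.
W_field = −qΔV = −(5.72×10⁻⁹ C)(3.25 V) = -1.86×10⁻⁸ J.

-1.86×10⁻⁸ J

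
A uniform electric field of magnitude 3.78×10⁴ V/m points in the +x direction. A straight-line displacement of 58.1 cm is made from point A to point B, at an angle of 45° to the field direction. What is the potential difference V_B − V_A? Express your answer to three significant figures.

-1.55×10⁴ V

Only the component of displacement along E changes the potential: ΔV = −E·d·cosθ.
ΔV = −(3.78×10⁴ V/m)(0.581 m)cos45° = -1.55×10⁴ V.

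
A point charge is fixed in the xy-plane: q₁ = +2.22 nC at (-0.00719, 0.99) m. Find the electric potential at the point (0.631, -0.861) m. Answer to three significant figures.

The total potential is the scalar sum of each charge's contribution, V = Σ kqᵢ/rᵢ.
Distances from the field point to each charge: r₁ = 1.96 m.
V = k[(2.22×10⁻⁹)/(1.96)] = 10.2 V.

10.2 V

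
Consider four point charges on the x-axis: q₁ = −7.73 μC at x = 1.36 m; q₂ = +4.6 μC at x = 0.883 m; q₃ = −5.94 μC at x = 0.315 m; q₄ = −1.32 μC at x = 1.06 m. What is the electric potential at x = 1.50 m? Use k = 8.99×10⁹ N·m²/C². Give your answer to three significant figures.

Electric potential is a scalar, so the contributions from each charge add algebraically: V = Σ kqᵢ/rᵢ.
Distances from the field point to each charge: r₁ = 0.140 m, r₂ = 0.617 m, r₃ = 1.19 m, r₄ = 0.440 m.
V = k[(-7.73×10⁻⁶)/(0.140) + (4.60×10⁻⁶)/(0.617) + (-5.94×10⁻⁶)/(1.19) + (-1.32×10⁻⁶)/(0.440)] = -5.01×10⁵ V.

-5.01×10⁵ V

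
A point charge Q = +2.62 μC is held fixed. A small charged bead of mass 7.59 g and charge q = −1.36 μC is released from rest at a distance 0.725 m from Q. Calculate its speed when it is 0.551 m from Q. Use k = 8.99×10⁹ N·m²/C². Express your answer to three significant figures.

1.92 m/s

Only the electrostatic force acts, so mechanical energy is conserved: ½mv² = U₁ − U₂ = kQq(1/r₁ − 1/r₂).
U₁ − U₂ = (8.99×10⁹ N·m²/C²)(2.62×10⁻⁶ C)(-1.36×10⁻⁶ C)(1/0.725 − 1/0.551) = 0.0140 J.
v = √(2·0.0140/7.59×10⁻³) = 1.92 m/s.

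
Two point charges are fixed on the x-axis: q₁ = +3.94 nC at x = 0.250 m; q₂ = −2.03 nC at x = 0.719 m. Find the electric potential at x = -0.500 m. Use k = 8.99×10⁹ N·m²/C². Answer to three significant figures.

32.3 V

Electric potential is a scalar, so the contributions from each charge add algebraically: V = Σ kqᵢ/rᵢ.
Distances from the field point to each charge: r₁ = 0.750 m, r₂ = 1.22 m.
V = k[(3.94×10⁻⁹)/(0.750) + (-2.03×10⁻⁹)/(1.22)] = 32.3 V.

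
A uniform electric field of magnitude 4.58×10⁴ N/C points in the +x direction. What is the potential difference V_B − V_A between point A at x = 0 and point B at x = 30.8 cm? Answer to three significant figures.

-1.41×10⁴ V

In a uniform field, potential decreases in the direction of E: V_B − V_A = −E·Δx.
V_B − V_A = −(4.58×10⁴ V/m)(0.308 m) = -1.41×10⁴ V.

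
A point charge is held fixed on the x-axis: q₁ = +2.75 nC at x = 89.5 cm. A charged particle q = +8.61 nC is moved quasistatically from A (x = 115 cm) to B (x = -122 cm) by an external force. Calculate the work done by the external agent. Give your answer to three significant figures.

-7.34×10⁻⁷ J

For quasistatic motion the external work equals the change in potential energy: W_ext = qΔV = q(V_B − V_A).
At A: distance to the source charge is 0.255 m; V_A = kq₁/r = 97.0 V.
At B: distance to the source charge is 2.12 m; V_B = kq₁/r = 11.7 V.
ΔV = V_B − V_A = -85.3 V.
W_ext = qΔV = (8.61×10⁻⁹ C)(-85.3 V) = -7.34×10⁻⁷ J.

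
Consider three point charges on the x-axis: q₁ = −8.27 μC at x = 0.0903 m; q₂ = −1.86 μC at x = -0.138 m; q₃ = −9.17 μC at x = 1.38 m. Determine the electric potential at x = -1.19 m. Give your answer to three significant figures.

-1.06×10⁵ V

The total potential is the scalar sum of each charge's contribution, V = Σ kqᵢ/rᵢ.
Distances from the field point to each charge: r₁ = 1.28 m, r₂ = 1.05 m, r₃ = 2.57 m.
V = k[(-8.27×10⁻⁶)/(1.28) + (-1.86×10⁻⁶)/(1.05) + (-9.17×10⁻⁶)/(2.57)] = -1.06×10⁵ V.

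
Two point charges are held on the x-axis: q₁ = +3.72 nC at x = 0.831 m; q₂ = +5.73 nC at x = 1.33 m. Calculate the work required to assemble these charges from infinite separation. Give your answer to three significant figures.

The assembly work is the sum of pairwise potential energies, U = Σ_{i<j} kqᵢqⱼ/rᵢⱼ.
Pair separations: r₁₂ = 0.499 m.
U = (3.84×10⁻⁷) = 3.84×10⁻⁷ J.

3.84×10⁻⁷ J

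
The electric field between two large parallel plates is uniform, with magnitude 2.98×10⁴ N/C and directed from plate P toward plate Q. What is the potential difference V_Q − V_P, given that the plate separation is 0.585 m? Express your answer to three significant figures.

In a uniform field, potential decreases in the direction of E: ΔV = −E·d for a displacement d parallel to E.
Going from P to Q is a displacement of 0.585 m along the field, so V_Q − V_P = −Ed = -1.74×10⁴ V.

-1.74×10⁴ V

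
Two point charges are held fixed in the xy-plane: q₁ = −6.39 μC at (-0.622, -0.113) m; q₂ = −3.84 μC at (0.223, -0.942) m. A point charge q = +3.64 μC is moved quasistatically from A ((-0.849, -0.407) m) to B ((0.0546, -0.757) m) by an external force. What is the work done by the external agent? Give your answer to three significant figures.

For quasistatic motion the external work equals the change in potential energy: W_ext = qΔV = q(V_B − V_A).
At A: distances to the source charges are 0.371 m, 1.20 m; V_A = Σ kqᵢ/rᵢ = -1.83×10⁵ V.
At B: distances to the source charges are 0.934 m, 0.250 m; V_B = Σ kqᵢ/rᵢ = -1.99×10⁵ V.
ΔV = V_B − V_A = -1.60×10⁴ V.
W_ext = qΔV = (3.64×10⁻⁶ C)(-1.60×10⁴ V) = -0.0583 J.

-0.0583 J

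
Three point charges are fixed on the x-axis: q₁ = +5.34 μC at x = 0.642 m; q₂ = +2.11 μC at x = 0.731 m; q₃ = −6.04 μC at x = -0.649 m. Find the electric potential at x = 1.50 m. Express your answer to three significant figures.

The total potential is the scalar sum of each charge's contribution, V = Σ kqᵢ/rᵢ.
Distances from the field point to each charge: r₁ = 0.858 m, r₂ = 0.769 m, r₃ = 2.15 m.
V = k[(5.34×10⁻⁶)/(0.858) + (2.11×10⁻⁶)/(0.769) + (-6.04×10⁻⁶)/(2.15)] = 5.54×10⁴ V.

5.54×10⁴ V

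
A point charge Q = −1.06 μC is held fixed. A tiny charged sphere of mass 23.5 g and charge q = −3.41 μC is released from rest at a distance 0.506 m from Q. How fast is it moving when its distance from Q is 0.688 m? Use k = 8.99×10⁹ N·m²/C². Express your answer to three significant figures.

Only the electrostatic force acts, so mechanical energy is conserved: ½mv² = U₁ − U₂ = kQq(1/r₁ − 1/r₂).
U₁ − U₂ = (8.99×10⁹ N·m²/C²)(-1.06×10⁻⁶ C)(-3.41×10⁻⁶ C)(1/0.506 − 1/0.688) = 0.0170 J.
v = √(2·0.0170/0.0235) = 1.20 m/s.

1.20 m/s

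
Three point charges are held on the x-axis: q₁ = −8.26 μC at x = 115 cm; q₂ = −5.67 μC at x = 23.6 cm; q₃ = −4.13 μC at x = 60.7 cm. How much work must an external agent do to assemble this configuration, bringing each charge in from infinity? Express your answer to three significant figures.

1.59 J

The work to assemble the configuration equals its total potential energy, U = Σ kqᵢqⱼ/rᵢⱼ over all pairs.
Pair separations: r₁₂ = 0.914 m, r₁₃ = 0.543 m, r₂₃ = 0.371 m.
U = (0.461) + (0.565) + (0.567) = 1.59 J.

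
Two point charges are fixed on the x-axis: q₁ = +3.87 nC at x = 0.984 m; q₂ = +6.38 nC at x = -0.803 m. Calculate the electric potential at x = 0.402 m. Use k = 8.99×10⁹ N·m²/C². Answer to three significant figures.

107 V

Electric potential is a scalar, so the contributions from each charge add algebraically: V = Σ kqᵢ/rᵢ.
Distances from the field point to each charge: r₁ = 0.582 m, r₂ = 1.21 m.
V = k[(3.87×10⁻⁹)/(0.582) + (6.38×10⁻⁹)/(1.21)] = 107 V.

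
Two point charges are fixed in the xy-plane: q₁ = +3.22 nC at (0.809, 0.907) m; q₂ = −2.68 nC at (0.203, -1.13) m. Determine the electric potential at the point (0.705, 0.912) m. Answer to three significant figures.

267 V

The total potential is the scalar sum of each charge's contribution, V = Σ kqᵢ/rᵢ.
Distances from the field point to each charge: r₁ = 0.104 m, r₂ = 2.10 m.
V = k[(3.22×10⁻⁹)/(0.104) + (-2.68×10⁻⁹)/(2.10)] = 267 V.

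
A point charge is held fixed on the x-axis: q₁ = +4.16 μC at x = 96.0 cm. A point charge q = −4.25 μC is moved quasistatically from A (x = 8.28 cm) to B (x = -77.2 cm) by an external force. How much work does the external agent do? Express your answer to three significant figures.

0.0894 J

For quasistatic motion the external work equals the change in potential energy: W_ext = qΔV = q(V_B − V_A).
At A: distance to the source charge is 0.877 m; V_A = kq₁/r = 4.26×10⁴ V.
At B: distance to the source charge is 1.73 m; V_B = kq₁/r = 2.16×10⁴ V.
ΔV = V_B − V_A = -2.10×10⁴ V.
W_ext = qΔV = (-4.25×10⁻⁶ C)(-2.10×10⁴ V) = 0.0894 J.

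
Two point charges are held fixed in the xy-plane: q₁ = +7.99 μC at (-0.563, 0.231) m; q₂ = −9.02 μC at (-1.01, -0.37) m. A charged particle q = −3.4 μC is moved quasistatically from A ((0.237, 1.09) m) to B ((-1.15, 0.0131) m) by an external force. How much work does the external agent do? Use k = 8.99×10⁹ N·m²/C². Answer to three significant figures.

0.350 J

For quasistatic motion the external work equals the change in potential energy: W_ext = qΔV = q(V_B − V_A).
At A: distances to the source charges are 1.17 m, 1.92 m; V_A = Σ kqᵢ/rᵢ = 1.90×10⁴ V.
At B: distances to the source charges are 0.626 m, 0.408 m; V_B = Σ kqᵢ/rᵢ = -8.41×10⁴ V.
ΔV = V_B − V_A = -1.03×10⁵ V.
W_ext = qΔV = (-3.40×10⁻⁶ C)(-1.03×10⁵ V) = 0.350 J.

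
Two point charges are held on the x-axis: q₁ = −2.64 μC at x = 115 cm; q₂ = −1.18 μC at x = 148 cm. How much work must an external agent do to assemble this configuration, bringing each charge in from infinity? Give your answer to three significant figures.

0.0849 J

The work to assemble the configuration equals its total potential energy, U = Σ kqᵢqⱼ/rᵢⱼ over all pairs.
Pair separations: r₁₂ = 0.330 m.
U = (0.0849) = 0.0849 J.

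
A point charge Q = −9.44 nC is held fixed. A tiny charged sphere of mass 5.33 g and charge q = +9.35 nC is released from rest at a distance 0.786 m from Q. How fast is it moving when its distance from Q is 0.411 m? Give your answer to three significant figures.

Only the electrostatic force acts, so mechanical energy is conserved: ½mv² = U₁ − U₂ = kQq(1/r₁ − 1/r₂).
U₁ − U₂ = (8.99×10⁹ N·m²/C²)(-9.44×10⁻⁹ C)(9.35×10⁻⁹ C)(1/0.786 − 1/0.411) = 9.21×10⁻⁷ J.
v = √(2·9.21×10⁻⁷/5.33×10⁻³) = 0.0186 m/s.

0.0186 m/s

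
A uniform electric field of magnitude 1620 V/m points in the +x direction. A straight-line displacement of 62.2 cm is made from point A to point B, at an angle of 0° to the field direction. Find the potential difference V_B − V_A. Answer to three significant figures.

Only the component of displacement along E changes the potential: ΔV = −E·d·cosθ.
ΔV = −(1620 V/m)(0.622 m)cos0° = -1010 V.

-1010 V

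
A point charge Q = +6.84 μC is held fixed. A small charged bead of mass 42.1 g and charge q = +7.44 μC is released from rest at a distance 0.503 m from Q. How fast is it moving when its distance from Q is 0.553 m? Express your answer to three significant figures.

Only the electrostatic force acts, so mechanical energy is conserved: ½mv² = U₁ − U₂ = kQq(1/r₁ − 1/r₂).
U₁ − U₂ = (8.99×10⁹ N·m²/C²)(6.84×10⁻⁶ C)(7.44×10⁻⁶ C)(1/0.503 − 1/0.553) = 0.0822 J.
v = √(2·0.0822/0.0421) = 1.98 m/s.

1.98 m/s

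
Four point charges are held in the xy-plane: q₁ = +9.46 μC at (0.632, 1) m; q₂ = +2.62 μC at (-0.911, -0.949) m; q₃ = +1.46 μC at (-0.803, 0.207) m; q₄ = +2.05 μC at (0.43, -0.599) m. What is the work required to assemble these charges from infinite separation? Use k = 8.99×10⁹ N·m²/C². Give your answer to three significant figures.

The assembly work is the sum of pairwise potential energies, U = Σ_{i<j} kqᵢqⱼ/rᵢⱼ.
Pair separations: r₁₂ = 2.49 m, r₁₃ = 1.64 m, r₁₄ = 1.61 m, r₂₃ = 1.16 m, r₂₄ = 1.39 m, r₃₄ = 1.47 m.
Summing all 6 pair terms gives U = 0.356 J.

0.356 J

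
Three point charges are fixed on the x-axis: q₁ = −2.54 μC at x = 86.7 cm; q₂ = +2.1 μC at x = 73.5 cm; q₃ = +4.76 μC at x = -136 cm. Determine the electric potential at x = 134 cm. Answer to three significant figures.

-1220 V

The total potential is the scalar sum of each charge's contribution, V = Σ kqᵢ/rᵢ.
Distances from the field point to each charge: r₁ = 0.473 m, r₂ = 0.605 m, r₃ = 2.70 m.
V = k[(-2.54×10⁻⁶)/(0.473) + (2.10×10⁻⁶)/(0.605) + (4.76×10⁻⁶)/(2.70)] = -1220 V.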